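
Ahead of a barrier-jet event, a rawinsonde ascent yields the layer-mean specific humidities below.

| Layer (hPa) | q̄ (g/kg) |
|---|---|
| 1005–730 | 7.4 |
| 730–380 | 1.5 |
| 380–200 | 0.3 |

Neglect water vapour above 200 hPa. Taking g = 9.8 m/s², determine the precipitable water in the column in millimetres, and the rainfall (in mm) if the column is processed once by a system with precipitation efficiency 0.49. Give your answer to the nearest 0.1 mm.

Precipitable water is the column-integrated vapour mass per unit area: PW = (1/g) Σ q̄ Δp, with q in kg/kg and Δp in Pa (1 kg/m² of water = 1 mm).
Layer 1005–730 hPa: Δp = 275 hPa = 27500 Pa, q̄ = 0.0074 kg/kg → 0.0074 × 27500 / 9.8 = 20.77 mm
Layer 730–380 hPa: Δp = 350 hPa = 35000 Pa, q̄ = 0.0015 kg/kg → 0.0015 × 35000 / 9.8 = 5.36 mm
Layer 380–200 hPa: Δp = 180 hPa = 18000 Pa, q̄ = 0.0003 kg/kg → 0.0003 × 18000 / 9.8 = 0.55 mm
PW = 20.77 + 5.36 + 0.55 = 26.68 ≈ 26.7 mm.
Rainfall = ε × PW = 0.49 × 26.7 = 13.1 mm.

PW ≈ 26.7 mm; rainfall ≈ 13.1 mm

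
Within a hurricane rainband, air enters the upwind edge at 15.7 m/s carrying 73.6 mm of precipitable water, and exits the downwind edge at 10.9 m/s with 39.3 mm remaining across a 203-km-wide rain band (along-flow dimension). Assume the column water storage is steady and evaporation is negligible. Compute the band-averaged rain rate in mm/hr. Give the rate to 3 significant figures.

Column moisture flux per unit crosswind length is F = V × PW.
Inflow: F_in = 15.7 × 73.6 = 1155.52 mm·m/s
Outflow: F_out = 10.9 × 39.3 = 428.37 mm·m/s
Steady-state rate R = (F_in − F_out)/L = (1155.52 − 428.37) / 203000 m = 3.582e-03 mm/s.
R = 3.582e-03 × 3600 = 12.9 mm/hr.

R ≈ 12.9 mm/hr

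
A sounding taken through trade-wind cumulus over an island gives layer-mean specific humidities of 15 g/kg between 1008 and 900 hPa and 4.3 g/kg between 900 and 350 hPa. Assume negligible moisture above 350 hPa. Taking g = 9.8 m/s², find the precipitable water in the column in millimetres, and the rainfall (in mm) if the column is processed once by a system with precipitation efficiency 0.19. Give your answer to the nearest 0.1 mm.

Precipitable water is the column-integrated vapour mass per unit area: PW = (1/g) Σ q̄ Δp, with q in kg/kg and Δp in Pa (1 kg/m² of water = 1 mm).
Layer 1008–900 hPa: Δp = 108 hPa = 10800 Pa, q̄ = 0.015 kg/kg → 0.015 × 10800 / 9.8 = 16.53 mm
Layer 900–350 hPa: Δp = 550 hPa = 55000 Pa, q̄ = 0.0043 kg/kg → 0.0043 × 55000 / 9.8 = 24.13 mm
PW = 16.53 + 24.13 = 40.66 ≈ 40.7 mm.
Rainfall = ε × PW = 0.19 × 40.7 = 7.7 mm.

PW ≈ 40.7 mm; rainfall ≈ 7.7 mm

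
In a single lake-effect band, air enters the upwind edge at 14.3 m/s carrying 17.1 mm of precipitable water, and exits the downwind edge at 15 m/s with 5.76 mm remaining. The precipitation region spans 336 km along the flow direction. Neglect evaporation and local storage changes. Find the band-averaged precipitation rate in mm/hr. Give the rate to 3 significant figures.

R ≈ 1.69 mm/hr

Column moisture flux per unit crosswind length is F = V × PW.
Inflow: F_in = 14.3 × 17.1 = 244.53 mm·m/s
Outflow: F_out = 15 × 5.76 = 86.4 mm·m/s
Steady-state rate R = (F_in − F_out)/L = (244.53 − 86.4) / 336000 m = 4.706e-04 mm/s.
R = 4.706e-04 × 3600 = 1.69 mm/hr.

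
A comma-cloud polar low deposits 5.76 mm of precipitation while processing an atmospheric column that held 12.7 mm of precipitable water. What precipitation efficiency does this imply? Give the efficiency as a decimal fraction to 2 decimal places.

ε = precipitation / PW = 5.76 / 12.7 = 0.45.

ε ≈ 0.45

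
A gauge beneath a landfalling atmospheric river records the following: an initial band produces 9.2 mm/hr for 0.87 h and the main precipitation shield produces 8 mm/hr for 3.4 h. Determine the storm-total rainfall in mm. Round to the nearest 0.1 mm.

total ≈ 35.2 mm

Total = Σ Rᵢ Δtᵢ = 9.2 × 0.87 + 8 × 3.4
      = 8.004 + 27.2 = 35.2 mm.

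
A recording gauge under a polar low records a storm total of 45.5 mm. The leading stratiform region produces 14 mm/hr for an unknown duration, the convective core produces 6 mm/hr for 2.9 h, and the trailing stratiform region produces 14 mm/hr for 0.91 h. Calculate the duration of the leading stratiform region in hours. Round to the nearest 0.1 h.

duration ≈ 1.1 h

Known phases: 6 × 2.9 + 14 × 0.91 = 17.4 + 12.74 = 30.14 mm.
Remaining depth = 45.5 − 30.14 = 15.36 mm.
Duration = 15.36 / 14 = 1.1 h.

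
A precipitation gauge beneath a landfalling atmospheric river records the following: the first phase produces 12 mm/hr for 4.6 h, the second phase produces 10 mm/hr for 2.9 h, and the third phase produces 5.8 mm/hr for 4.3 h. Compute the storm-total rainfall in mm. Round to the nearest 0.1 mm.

Total = Σ Rᵢ Δtᵢ = 12 × 4.6 + 10 × 2.9 + 5.8 × 4.3
      = 55.2 + 29 + 24.94 = 109.1 mm.

total ≈ 109.1 mm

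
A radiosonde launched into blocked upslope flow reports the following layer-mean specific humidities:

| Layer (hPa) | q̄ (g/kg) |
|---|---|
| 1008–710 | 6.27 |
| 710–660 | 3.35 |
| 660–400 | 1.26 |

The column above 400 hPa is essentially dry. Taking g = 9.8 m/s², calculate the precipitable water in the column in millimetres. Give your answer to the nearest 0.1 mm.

Precipitable water is the column-integrated vapour mass per unit area: PW = (1/g) Σ q̄ Δp, with q in kg/kg and Δp in Pa (1 kg/m² of water = 1 mm).
Layer 1008–710 hPa: Δp = 298 hPa = 29800 Pa, q̄ = 0.00627 kg/kg → 0.00627 × 29800 / 9.8 = 19.07 mm
Layer 710–660 hPa: Δp = 50 hPa = 5000 Pa, q̄ = 0.00335 kg/kg → 0.00335 × 5000 / 9.8 = 1.71 mm
Layer 660–400 hPa: Δp = 260 hPa = 26000 Pa, q̄ = 0.00126 kg/kg → 0.00126 × 26000 / 9.8 = 3.34 mm
PW = 19.07 + 1.71 + 3.34 = 24.12 ≈ 24.1 mm.

PW ≈ 24.1 mm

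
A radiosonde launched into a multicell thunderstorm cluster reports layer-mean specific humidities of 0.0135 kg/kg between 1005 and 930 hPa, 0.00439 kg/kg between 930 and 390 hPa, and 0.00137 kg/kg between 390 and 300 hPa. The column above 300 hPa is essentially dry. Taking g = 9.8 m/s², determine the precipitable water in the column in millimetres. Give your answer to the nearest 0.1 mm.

Precipitable water is the column-integrated vapour mass per unit area: PW = (1/g) Σ q̄ Δp, with q in kg/kg and Δp in Pa (1 kg/m² of water = 1 mm).
Layer 1005–930 hPa: Δp = 75 hPa = 7500 Pa, q̄ = 0.0135 kg/kg → 0.0135 × 7500 / 9.8 = 10.33 mm
Layer 930–390 hPa: Δp = 540 hPa = 54000 Pa, q̄ = 0.00439 kg/kg → 0.00439 × 54000 / 9.8 = 24.19 mm
Layer 390–300 hPa: Δp = 90 hPa = 9000 Pa, q̄ = 0.00137 kg/kg → 0.00137 × 9000 / 9.8 = 1.26 mm
PW = 10.33 + 24.19 + 1.26 = 35.78 ≈ 35.8 mm.

PW ≈ 35.8 mm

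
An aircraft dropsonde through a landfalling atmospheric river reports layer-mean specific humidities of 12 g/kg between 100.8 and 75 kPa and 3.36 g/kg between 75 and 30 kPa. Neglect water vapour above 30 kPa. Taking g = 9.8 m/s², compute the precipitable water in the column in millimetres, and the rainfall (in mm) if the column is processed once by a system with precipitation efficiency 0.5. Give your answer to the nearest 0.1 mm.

PW ≈ 47.0 mm; rainfall ≈ 23.5 mm

Precipitable water is the column-integrated vapour mass per unit area: PW = (1/g) Σ q̄ Δp, with q in kg/kg and Δp in Pa (1 kg/m² of water = 1 mm).
Layer 100.8–75 kPa: Δp = 258 hPa = 25800 Pa, q̄ = 0.012 kg/kg → 0.012 × 25800 / 9.8 = 31.59 mm
Layer 75–30 kPa: Δp = 450 hPa = 45000 Pa, q̄ = 0.00336 kg/kg → 0.00336 × 45000 / 9.8 = 15.43 mm
PW = 31.59 + 15.43 = 47.02 ≈ 47.0 mm.
Rainfall = ε × PW = 0.5 × 47.0 = 23.5 mm.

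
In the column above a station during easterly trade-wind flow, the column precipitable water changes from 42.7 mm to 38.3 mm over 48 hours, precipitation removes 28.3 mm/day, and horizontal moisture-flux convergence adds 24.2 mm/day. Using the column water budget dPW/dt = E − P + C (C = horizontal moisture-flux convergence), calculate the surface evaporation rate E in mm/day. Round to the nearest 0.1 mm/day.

E ≈ 1.9 mm/day

dPW/dt = (38.3 − 42.7) mm / (48/24 day) = -2.200 mm/day.
E = dPW/dt + P − C = (-2.200) + 28.3 − (24.2) = 1.9 mm/day.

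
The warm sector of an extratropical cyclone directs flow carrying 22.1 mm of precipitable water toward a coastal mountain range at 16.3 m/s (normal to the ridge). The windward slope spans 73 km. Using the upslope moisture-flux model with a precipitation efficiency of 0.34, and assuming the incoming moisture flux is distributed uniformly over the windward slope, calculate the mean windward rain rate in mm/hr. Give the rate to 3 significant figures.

R ≈ 6.04 mm/hr

Incoming column moisture flux per unit ridge length: F = V × PW = 16.3 × 22.1 = 360.23 mm·m/s.
Spread over the 73 km slope with efficiency ε = 0.34: R = ε·F/W = 0.34 × 360.23 / 73000 m = 1.678e-03 mm/s.
R = 1.678e-03 × 3600 = 6.04 mm/hr.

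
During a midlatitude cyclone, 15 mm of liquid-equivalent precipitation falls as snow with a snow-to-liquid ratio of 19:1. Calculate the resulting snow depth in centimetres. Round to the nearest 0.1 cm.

Snow depth = liquid × ratio = 15 mm × 19 = 285 mm = 28.5 cm.

snow depth ≈ 28.5 cm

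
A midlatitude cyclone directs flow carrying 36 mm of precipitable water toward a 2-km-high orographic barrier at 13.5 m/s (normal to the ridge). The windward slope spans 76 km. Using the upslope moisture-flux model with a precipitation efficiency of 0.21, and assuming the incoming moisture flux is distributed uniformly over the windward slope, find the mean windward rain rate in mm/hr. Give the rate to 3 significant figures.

Incoming column moisture flux per unit ridge length: F = V × PW = 13.5 × 36 = 486 mm·m/s.
Spread over the 76 km slope with efficiency ε = 0.21: R = ε·F/W = 0.21 × 486 / 76000 m = 1.343e-03 mm/s.
R = 1.343e-03 × 3600 = 4.83 mm/hr.

R ≈ 4.83 mm/hr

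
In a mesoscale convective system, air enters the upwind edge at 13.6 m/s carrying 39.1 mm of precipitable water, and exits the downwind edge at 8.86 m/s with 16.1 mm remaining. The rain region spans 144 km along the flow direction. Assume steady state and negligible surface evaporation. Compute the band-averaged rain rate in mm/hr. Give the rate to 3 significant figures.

R ≈ 9.73 mm/hr

Column moisture flux per unit crosswind length is F = V × PW.
Inflow: F_in = 13.6 × 39.1 = 531.76 mm·m/s
Outflow: F_out = 8.86 × 16.1 = 142.646 mm·m/s
Steady-state rate R = (F_in − F_out)/L = (531.76 − 142.646) / 144000 m = 2.702e-03 mm/s.
R = 2.702e-03 × 3600 = 9.73 mm/hr.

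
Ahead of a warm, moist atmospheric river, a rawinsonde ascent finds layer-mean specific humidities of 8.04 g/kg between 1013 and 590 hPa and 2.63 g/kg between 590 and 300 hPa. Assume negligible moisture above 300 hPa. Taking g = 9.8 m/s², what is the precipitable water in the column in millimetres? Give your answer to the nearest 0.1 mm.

Precipitable water is the column-integrated vapour mass per unit area: PW = (1/g) Σ q̄ Δp, with q in kg/kg and Δp in Pa (1 kg/m² of water = 1 mm).
Layer 1013–590 hPa: Δp = 423 hPa = 42300 Pa, q̄ = 0.00804 kg/kg → 0.00804 × 42300 / 9.8 = 34.70 mm
Layer 590–300 hPa: Δp = 290 hPa = 29000 Pa, q̄ = 0.00263 kg/kg → 0.00263 × 29000 / 9.8 = 7.78 mm
PW = 34.70 + 7.78 = 42.48 ≈ 42.5 mm.

PW ≈ 42.5 mm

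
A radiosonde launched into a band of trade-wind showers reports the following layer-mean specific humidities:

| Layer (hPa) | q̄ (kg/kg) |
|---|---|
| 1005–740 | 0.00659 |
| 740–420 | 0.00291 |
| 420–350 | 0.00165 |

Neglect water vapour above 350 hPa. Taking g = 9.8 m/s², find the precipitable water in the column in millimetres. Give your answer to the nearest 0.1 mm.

Precipitable water is the column-integrated vapour mass per unit area: PW = (1/g) Σ q̄ Δp, with q in kg/kg and Δp in Pa (1 kg/m² of water = 1 mm).
Layer 1005–740 hPa: Δp = 265 hPa = 26500 Pa, q̄ = 0.00659 kg/kg → 0.00659 × 26500 / 9.8 = 17.82 mm
Layer 740–420 hPa: Δp = 320 hPa = 32000 Pa, q̄ = 0.00291 kg/kg → 0.00291 × 32000 / 9.8 = 9.50 mm
Layer 420–350 hPa: Δp = 70 hPa = 7000 Pa, q̄ = 0.00165 kg/kg → 0.00165 × 7000 / 9.8 = 1.18 mm
PW = 17.82 + 9.50 + 1.18 = 28.50 ≈ 28.5 mm.

PW ≈ 28.5 mm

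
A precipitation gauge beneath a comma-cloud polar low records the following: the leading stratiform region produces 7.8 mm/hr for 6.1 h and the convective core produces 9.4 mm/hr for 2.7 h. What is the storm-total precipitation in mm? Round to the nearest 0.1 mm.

total ≈ 73.0 mm

Total = Σ Rᵢ Δtᵢ = 7.8 × 6.1 + 9.4 × 2.7
      = 47.58 + 25.38 = 73.0 mm.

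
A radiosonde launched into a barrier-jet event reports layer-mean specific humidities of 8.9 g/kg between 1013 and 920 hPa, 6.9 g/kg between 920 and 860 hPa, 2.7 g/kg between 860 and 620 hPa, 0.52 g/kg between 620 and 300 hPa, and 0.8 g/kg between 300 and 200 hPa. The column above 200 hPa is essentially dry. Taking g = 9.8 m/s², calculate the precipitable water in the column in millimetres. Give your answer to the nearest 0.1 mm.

Precipitable water is the column-integrated vapour mass per unit area: PW = (1/g) Σ q̄ Δp, with q in kg/kg and Δp in Pa (1 kg/m² of water = 1 mm).
Layer 1013–920 hPa: Δp = 93 hPa = 9300 Pa, q̄ = 0.0089 kg/kg → 0.0089 × 9300 / 9.8 = 8.45 mm
Layer 920–860 hPa: Δp = 60 hPa = 6000 Pa, q̄ = 0.0069 kg/kg → 0.0069 × 6000 / 9.8 = 4.22 mm
Layer 860–620 hPa: Δp = 240 hPa = 24000 Pa, q̄ = 0.0027 kg/kg → 0.0027 × 24000 / 9.8 = 6.61 mm
Layer 620–300 hPa: Δp = 320 hPa = 32000 Pa, q̄ = 0.00052 kg/kg → 0.00052 × 32000 / 9.8 = 1.70 mm
Layer 300–200 hPa: Δp = 100 hPa = 10000 Pa, q̄ = 0.0008 kg/kg → 0.0008 × 10000 / 9.8 = 0.82 mm
PW = 8.45 + 4.22 + 6.61 + 1.70 + 0.82 = 21.80 ≈ 21.8 mm.

PW ≈ 21.8 mm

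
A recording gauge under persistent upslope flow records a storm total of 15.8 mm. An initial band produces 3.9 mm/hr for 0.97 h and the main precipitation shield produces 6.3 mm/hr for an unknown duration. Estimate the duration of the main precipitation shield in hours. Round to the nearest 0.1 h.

Known phases: 3.9 × 0.97 = 3.783 mm.
Remaining depth = 15.8 − 3.783 = 12.017 mm.
Duration = 12.017 / 6.3 = 1.9 h.

duration ≈ 1.9 h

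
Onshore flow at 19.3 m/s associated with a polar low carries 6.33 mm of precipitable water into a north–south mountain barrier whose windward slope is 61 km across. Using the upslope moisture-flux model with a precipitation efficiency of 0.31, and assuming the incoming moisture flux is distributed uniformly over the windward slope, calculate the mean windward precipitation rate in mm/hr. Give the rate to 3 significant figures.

Incoming column moisture flux per unit ridge length: F = V × PW = 19.3 × 6.33 = 122.169 mm·m/s.
Spread over the 61 km slope with efficiency ε = 0.31: R = ε·F/W = 0.31 × 122.169 / 61000 m = 6.209e-04 mm/s.
R = 6.209e-04 × 3600 = 2.24 mm/hr.

R ≈ 2.24 mm/hr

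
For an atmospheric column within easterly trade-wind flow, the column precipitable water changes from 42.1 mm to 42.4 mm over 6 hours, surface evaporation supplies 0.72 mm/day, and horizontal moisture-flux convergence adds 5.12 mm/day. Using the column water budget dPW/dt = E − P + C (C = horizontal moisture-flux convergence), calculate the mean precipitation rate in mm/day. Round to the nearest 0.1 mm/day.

P ≈ 4.6 mm/day

dPW/dt = (42.4 − 42.1) mm / (6/24 day) = +1.200 mm/day.
P = E + C − dPW/dt = 0.72 + (5.12) − (+1.200) = 4.6 mm/day.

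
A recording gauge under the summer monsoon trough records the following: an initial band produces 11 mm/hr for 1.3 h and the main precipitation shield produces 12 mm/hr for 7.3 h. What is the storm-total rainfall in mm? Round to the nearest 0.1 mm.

total ≈ 101.9 mm

Total = Σ Rᵢ Δtᵢ = 11 × 1.3 + 12 × 7.3
      = 14.3 + 87.6 = 101.9 mm.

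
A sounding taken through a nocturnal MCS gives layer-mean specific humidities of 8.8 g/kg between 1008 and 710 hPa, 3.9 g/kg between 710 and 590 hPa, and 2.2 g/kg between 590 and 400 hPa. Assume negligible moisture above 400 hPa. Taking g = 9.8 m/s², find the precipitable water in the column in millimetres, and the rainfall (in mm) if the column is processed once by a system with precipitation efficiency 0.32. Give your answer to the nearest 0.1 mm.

Precipitable water is the column-integrated vapour mass per unit area: PW = (1/g) Σ q̄ Δp, with q in kg/kg and Δp in Pa (1 kg/m² of water = 1 mm).
Layer 1008–710 hPa: Δp = 298 hPa = 29800 Pa, q̄ = 0.0088 kg/kg → 0.0088 × 29800 / 9.8 = 26.76 mm
Layer 710–590 hPa: Δp = 120 hPa = 12000 Pa, q̄ = 0.0039 kg/kg → 0.0039 × 12000 / 9.8 = 4.78 mm
Layer 590–400 hPa: Δp = 190 hPa = 19000 Pa, q̄ = 0.0022 kg/kg → 0.0022 × 19000 / 9.8 = 4.27 mm
PW = 26.76 + 4.78 + 4.27 = 35.81 ≈ 35.8 mm.
Rainfall = ε × PW = 0.32 × 35.8 = 11.5 mm.

PW ≈ 35.8 mm; rainfall ≈ 11.5 mm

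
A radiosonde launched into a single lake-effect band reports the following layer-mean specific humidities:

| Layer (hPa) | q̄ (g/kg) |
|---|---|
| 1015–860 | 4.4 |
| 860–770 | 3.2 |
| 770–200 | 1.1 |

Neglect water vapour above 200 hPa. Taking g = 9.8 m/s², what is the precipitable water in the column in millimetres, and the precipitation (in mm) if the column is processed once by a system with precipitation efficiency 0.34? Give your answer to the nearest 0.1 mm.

Precipitable water is the column-integrated vapour mass per unit area: PW = (1/g) Σ q̄ Δp, with q in kg/kg and Δp in Pa (1 kg/m² of water = 1 mm).
Layer 1015–860 hPa: Δp = 155 hPa = 15500 Pa, q̄ = 0.0044 kg/kg → 0.0044 × 15500 / 9.8 = 6.96 mm
Layer 860–770 hPa: Δp = 90 hPa = 9000 Pa, q̄ = 0.0032 kg/kg → 0.0032 × 9000 / 9.8 = 2.94 mm
Layer 770–200 hPa: Δp = 570 hPa = 57000 Pa, q̄ = 0.0011 kg/kg → 0.0011 × 57000 / 9.8 = 6.40 mm
PW = 6.96 + 2.94 + 6.40 = 16.30 ≈ 16.3 mm.
Precipitation = ε × PW = 0.34 × 16.3 = 5.5 mm.

PW ≈ 16.3 mm; precipitation ≈ 5.5 mm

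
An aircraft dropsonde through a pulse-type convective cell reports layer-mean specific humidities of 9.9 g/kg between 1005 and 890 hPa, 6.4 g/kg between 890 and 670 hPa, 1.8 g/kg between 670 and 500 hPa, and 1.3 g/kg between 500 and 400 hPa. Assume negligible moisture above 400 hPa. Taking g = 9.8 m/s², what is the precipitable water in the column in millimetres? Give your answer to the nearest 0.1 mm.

PW ≈ 30.4 mm

Precipitable water is the column-integrated vapour mass per unit area: PW = (1/g) Σ q̄ Δp, with q in kg/kg and Δp in Pa (1 kg/m² of water = 1 mm).
Layer 1005–890 hPa: Δp = 115 hPa = 11500 Pa, q̄ = 0.0099 kg/kg → 0.0099 × 11500 / 9.8 = 11.62 mm
Layer 890–670 hPa: Δp = 220 hPa = 22000 Pa, q̄ = 0.0064 kg/kg → 0.0064 × 22000 / 9.8 = 14.37 mm
Layer 670–500 hPa: Δp = 170 hPa = 17000 Pa, q̄ = 0.0018 kg/kg → 0.0018 × 17000 / 9.8 = 3.12 mm
Layer 500–400 hPa: Δp = 100 hPa = 10000 Pa, q̄ = 0.0013 kg/kg → 0.0013 × 10000 / 9.8 = 1.33 mm
PW = 11.62 + 14.37 + 3.12 + 1.33 = 30.44 ≈ 30.4 mm.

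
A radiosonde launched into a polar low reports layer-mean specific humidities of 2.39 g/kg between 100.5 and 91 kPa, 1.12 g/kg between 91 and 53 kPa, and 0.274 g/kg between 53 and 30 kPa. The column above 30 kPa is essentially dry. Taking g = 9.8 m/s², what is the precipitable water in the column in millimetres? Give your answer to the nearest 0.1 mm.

Precipitable water is the column-integrated vapour mass per unit area: PW = (1/g) Σ q̄ Δp, with q in kg/kg and Δp in Pa (1 kg/m² of water = 1 mm).
Layer 100.5–91 kPa: Δp = 95 hPa = 9500 Pa, q̄ = 0.00239 kg/kg → 0.00239 × 9500 / 9.8 = 2.32 mm
Layer 91–53 kPa: Δp = 380 hPa = 38000 Pa, q̄ = 0.00112 kg/kg → 0.00112 × 38000 / 9.8 = 4.34 mm
Layer 53–30 kPa: Δp = 230 hPa = 23000 Pa, q̄ = 0.000274 kg/kg → 0.000274 × 23000 / 9.8 = 0.64 mm
PW = 2.32 + 4.34 + 0.64 = 7.30 ≈ 7.3 mm.

PW ≈ 7.3 mm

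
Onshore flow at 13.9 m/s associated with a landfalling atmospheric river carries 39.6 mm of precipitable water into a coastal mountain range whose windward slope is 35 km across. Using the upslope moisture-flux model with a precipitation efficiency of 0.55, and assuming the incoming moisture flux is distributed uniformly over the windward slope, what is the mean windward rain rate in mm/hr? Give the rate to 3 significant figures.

R ≈ 31.1 mm/hr

Incoming column moisture flux per unit ridge length: F = V × PW = 13.9 × 39.6 = 550.44 mm·m/s.
Spread over the 35 km slope with efficiency ε = 0.55: R = ε·F/W = 0.55 × 550.44 / 35000 m = 8.650e-03 mm/s.
R = 8.650e-03 × 3600 = 31.1 mm/hr.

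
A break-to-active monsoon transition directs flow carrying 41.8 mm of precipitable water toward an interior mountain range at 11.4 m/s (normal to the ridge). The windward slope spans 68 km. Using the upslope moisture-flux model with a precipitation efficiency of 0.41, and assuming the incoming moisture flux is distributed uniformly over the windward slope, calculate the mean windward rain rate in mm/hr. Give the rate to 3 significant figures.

Incoming column moisture flux per unit ridge length: F = V × PW = 11.4 × 41.8 = 476.52 mm·m/s.
Spread over the 68 km slope with efficiency ε = 0.41: R = ε·F/W = 0.41 × 476.52 / 68000 m = 2.873e-03 mm/s.
R = 2.873e-03 × 3600 = 10.3 mm/hr.

R ≈ 10.3 mm/hr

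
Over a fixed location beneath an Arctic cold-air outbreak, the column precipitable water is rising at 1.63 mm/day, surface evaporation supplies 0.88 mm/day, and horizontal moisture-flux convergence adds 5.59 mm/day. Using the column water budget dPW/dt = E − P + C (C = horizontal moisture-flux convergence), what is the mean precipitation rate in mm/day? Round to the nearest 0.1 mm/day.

dPW/dt = +1.63 mm/day.
P = E + C − dPW/dt = 0.88 + (5.59) − (+1.63) = 4.8 mm/day.

P ≈ 4.8 mm/day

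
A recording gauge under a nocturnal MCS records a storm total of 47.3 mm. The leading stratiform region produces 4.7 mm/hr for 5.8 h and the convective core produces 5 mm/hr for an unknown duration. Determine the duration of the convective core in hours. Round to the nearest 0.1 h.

Known phases: 4.7 × 5.8 = 27.26 mm.
Remaining depth = 47.3 − 27.26 = 20.04 mm.
Duration = 20.04 / 5 = 4.0 h.

duration ≈ 4.0 h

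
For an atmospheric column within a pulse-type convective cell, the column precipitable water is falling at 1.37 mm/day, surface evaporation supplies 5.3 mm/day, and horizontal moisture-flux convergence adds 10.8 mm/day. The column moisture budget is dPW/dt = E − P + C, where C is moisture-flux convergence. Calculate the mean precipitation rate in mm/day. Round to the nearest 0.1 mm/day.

dPW/dt = -1.37 mm/day.
P = E + C − dPW/dt = 5.3 + (10.8) − (-1.37) = 17.5 mm/day.

P ≈ 17.5 mm/day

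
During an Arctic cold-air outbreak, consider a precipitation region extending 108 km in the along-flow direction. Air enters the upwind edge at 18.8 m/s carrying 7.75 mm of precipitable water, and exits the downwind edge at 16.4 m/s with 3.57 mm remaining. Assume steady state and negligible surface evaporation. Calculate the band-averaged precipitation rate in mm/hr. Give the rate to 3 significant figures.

Column moisture flux per unit crosswind length is F = V × PW.
Inflow: F_in = 18.8 × 7.75 = 145.7 mm·m/s
Outflow: F_out = 16.4 × 3.57 = 58.548 mm·m/s
Steady-state rate R = (F_in − F_out)/L = (145.7 − 58.548) / 108000 m = 8.070e-04 mm/s.
R = 8.070e-04 × 3600 = 2.91 mm/hr.

R ≈ 2.91 mm/hr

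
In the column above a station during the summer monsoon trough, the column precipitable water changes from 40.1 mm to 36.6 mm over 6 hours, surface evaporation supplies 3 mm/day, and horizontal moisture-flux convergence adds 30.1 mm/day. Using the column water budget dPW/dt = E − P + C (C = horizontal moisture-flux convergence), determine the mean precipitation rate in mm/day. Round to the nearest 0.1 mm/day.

dPW/dt = (36.6 − 40.1) mm / (6/24 day) = -14.000 mm/day.
P = E + C − dPW/dt = 3 + (30.1) − (-14.000) = 47.1 mm/day.

P ≈ 47.1 mm/day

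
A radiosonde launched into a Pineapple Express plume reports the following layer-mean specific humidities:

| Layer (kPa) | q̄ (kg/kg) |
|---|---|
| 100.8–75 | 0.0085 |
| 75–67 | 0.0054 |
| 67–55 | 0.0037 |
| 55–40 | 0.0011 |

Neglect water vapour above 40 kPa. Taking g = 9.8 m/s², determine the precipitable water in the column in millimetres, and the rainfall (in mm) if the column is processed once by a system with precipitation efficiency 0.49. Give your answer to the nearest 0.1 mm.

Precipitable water is the column-integrated vapour mass per unit area: PW = (1/g) Σ q̄ Δp, with q in kg/kg and Δp in Pa (1 kg/m² of water = 1 mm).
Layer 100.8–75 kPa: Δp = 258 hPa = 25800 Pa, q̄ = 0.0085 kg/kg → 0.0085 × 25800 / 9.8 = 22.38 mm
Layer 75–67 kPa: Δp = 80 hPa = 8000 Pa, q̄ = 0.0054 kg/kg → 0.0054 × 8000 / 9.8 = 4.41 mm
Layer 67–55 kPa: Δp = 120 hPa = 12000 Pa, q̄ = 0.0037 kg/kg → 0.0037 × 12000 / 9.8 = 4.53 mm
Layer 55–40 kPa: Δp = 150 hPa = 15000 Pa, q̄ = 0.0011 kg/kg → 0.0011 × 15000 / 9.8 = 1.68 mm
PW = 22.38 + 4.41 + 4.53 + 1.68 = 33.00 ≈ 33.0 mm.
Rainfall = ε × PW = 0.49 × 33.0 = 16.2 mm.

PW ≈ 33.0 mm; rainfall ≈ 16.2 mm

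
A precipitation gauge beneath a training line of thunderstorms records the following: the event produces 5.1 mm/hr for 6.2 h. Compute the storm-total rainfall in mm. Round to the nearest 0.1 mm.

total ≈ 31.6 mm

Total = Σ Rᵢ Δtᵢ = 5.1 × 6.2
      = 31.62 = 31.6 mm.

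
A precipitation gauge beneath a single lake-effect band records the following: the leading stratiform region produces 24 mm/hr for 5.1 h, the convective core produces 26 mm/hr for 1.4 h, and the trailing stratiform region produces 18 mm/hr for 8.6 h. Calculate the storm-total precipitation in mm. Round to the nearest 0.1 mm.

Total = Σ Rᵢ Δtᵢ = 24 × 5.1 + 26 × 1.4 + 18 × 8.6
      = 122.4 + 36.4 + 154.8 = 313.6 mm.

total ≈ 313.6 mm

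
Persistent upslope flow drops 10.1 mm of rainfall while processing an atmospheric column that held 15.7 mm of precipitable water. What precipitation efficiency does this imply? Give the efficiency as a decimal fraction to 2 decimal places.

ε = rainfall / PW = 10.1 / 15.7 = 0.64.

ε ≈ 0.64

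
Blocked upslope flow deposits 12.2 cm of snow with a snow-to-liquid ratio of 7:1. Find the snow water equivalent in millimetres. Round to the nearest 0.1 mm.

SWE = snow depth / ratio = 12.2 cm / 7 = 1.743 cm = 17.4 mm.

SWE ≈ 17.4 mm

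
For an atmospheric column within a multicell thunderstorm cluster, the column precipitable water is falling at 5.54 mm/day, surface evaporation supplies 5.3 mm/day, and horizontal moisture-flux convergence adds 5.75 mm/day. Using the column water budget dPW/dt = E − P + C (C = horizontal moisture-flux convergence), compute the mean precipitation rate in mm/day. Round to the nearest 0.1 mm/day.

P ≈ 16.6 mm/day

dPW/dt = -5.54 mm/day.
P = E + C − dPW/dt = 5.3 + (5.75) − (-5.54) = 16.6 mm/day.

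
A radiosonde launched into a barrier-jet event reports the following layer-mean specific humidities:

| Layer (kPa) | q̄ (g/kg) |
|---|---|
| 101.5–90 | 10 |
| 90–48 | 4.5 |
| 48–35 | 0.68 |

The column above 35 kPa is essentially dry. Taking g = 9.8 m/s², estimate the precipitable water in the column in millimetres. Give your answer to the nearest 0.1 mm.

PW ≈ 31.9 mm

Precipitable water is the column-integrated vapour mass per unit area: PW = (1/g) Σ q̄ Δp, with q in kg/kg and Δp in Pa (1 kg/m² of water = 1 mm).
Layer 101.5–90 kPa: Δp = 115 hPa = 11500 Pa, q̄ = 0.01 kg/kg → 0.01 × 11500 / 9.8 = 11.73 mm
Layer 90–48 kPa: Δp = 420 hPa = 42000 Pa, q̄ = 0.0045 kg/kg → 0.0045 × 42000 / 9.8 = 19.29 mm
Layer 48–35 kPa: Δp = 130 hPa = 13000 Pa, q̄ = 0.00068 kg/kg → 0.00068 × 13000 / 9.8 = 0.90 mm
PW = 11.73 + 19.29 + 0.90 = 31.92 ≈ 31.9 mm.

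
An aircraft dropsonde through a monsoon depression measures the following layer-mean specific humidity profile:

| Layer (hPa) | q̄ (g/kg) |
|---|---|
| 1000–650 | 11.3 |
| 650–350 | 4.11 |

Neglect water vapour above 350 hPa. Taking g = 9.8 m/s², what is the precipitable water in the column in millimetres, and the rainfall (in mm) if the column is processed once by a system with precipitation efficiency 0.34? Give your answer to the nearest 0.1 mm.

PW ≈ 52.9 mm; rainfall ≈ 18.0 mm

Precipitable water is the column-integrated vapour mass per unit area: PW = (1/g) Σ q̄ Δp, with q in kg/kg and Δp in Pa (1 kg/m² of water = 1 mm).
Layer 1000–650 hPa: Δp = 350 hPa = 35000 Pa, q̄ = 0.0113 kg/kg → 0.0113 × 35000 / 9.8 = 40.36 mm
Layer 650–350 hPa: Δp = 300 hPa = 30000 Pa, q̄ = 0.00411 kg/kg → 0.00411 × 30000 / 9.8 = 12.58 mm
PW = 40.36 + 12.58 = 52.94 ≈ 52.9 mm.
Rainfall = ε × PW = 0.34 × 52.9 = 18.0 mm.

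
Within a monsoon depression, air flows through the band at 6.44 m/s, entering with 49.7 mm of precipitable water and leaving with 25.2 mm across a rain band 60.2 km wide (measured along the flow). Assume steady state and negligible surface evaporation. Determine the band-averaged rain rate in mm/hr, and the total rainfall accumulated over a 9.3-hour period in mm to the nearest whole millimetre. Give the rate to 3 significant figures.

R ≈ 9.44 mm/hr; total ≈ 88 mm

Column moisture flux per unit crosswind length is F = V × PW.
Inflow: F_in = 6.44 × 49.7 = 320.068 mm·m/s
Outflow: F_out = 6.44 × 25.2 = 162.288 mm·m/s
Steady-state rate R = (F_in − F_out)/L = (320.068 − 162.288) / 60200 m = 2.621e-03 mm/s.
R = 2.621e-03 × 3600 = 9.44 mm/hr.
Over 9.3 h: total = 9.44 × 9.3 = 87.792 ≈ 88 mm.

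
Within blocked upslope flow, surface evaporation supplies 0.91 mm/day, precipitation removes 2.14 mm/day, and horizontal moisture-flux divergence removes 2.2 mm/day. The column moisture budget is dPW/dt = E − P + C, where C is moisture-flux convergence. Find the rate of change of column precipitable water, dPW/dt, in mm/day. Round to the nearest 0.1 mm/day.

dPW/dt = E − P + C = 0.91 − 2.14 + (-2.2) = -3.4 mm/day.

dPW/dt ≈ -3.4 mm/day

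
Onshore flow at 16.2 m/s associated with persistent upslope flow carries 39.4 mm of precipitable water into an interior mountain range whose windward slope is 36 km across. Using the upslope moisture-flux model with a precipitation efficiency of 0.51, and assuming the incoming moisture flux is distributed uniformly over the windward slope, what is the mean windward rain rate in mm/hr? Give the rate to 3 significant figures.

R ≈ 32.6 mm/hr

Incoming column moisture flux per unit ridge length: F = V × PW = 16.2 × 39.4 = 638.28 mm·m/s.
Spread over the 36 km slope with efficiency ε = 0.51: R = ε·F/W = 0.51 × 638.28 / 36000 m = 9.042e-03 mm/s.
R = 9.042e-03 × 3600 = 32.6 mm/hr.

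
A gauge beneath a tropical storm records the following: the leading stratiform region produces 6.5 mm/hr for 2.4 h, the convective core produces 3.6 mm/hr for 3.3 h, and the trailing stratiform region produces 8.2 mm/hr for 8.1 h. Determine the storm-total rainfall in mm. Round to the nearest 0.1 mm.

total ≈ 93.9 mm

Total = Σ Rᵢ Δtᵢ = 6.5 × 2.4 + 3.6 × 3.3 + 8.2 × 8.1
      = 15.6 + 11.88 + 66.42 = 93.9 mm.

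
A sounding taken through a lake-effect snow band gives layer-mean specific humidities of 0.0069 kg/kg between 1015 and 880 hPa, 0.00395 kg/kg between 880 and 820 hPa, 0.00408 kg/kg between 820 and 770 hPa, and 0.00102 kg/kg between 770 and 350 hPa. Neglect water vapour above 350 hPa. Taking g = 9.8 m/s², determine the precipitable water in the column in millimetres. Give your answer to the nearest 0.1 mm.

PW ≈ 18.4 mm

Precipitable water is the column-integrated vapour mass per unit area: PW = (1/g) Σ q̄ Δp, with q in kg/kg and Δp in Pa (1 kg/m² of water = 1 mm).
Layer 1015–880 hPa: Δp = 135 hPa = 13500 Pa, q̄ = 0.0069 kg/kg → 0.0069 × 13500 / 9.8 = 9.51 mm
Layer 880–820 hPa: Δp = 60 hPa = 6000 Pa, q̄ = 0.00395 kg/kg → 0.00395 × 6000 / 9.8 = 2.42 mm
Layer 820–770 hPa: Δp = 50 hPa = 5000 Pa, q̄ = 0.00408 kg/kg → 0.00408 × 5000 / 9.8 = 2.08 mm
Layer 770–350 hPa: Δp = 420 hPa = 42000 Pa, q̄ = 0.00102 kg/kg → 0.00102 × 42000 / 9.8 = 4.37 mm
PW = 9.51 + 2.42 + 2.08 + 4.37 = 18.38 ≈ 18.4 mm.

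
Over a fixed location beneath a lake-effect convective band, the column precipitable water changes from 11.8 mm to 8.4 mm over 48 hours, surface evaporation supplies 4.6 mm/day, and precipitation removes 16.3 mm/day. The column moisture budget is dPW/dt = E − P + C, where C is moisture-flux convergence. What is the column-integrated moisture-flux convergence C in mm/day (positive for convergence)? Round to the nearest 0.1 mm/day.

dPW/dt = (8.4 − 11.8) mm / (48/24 day) = -1.700 mm/day.
C = dPW/dt − E + P = (-1.700) − 4.6 + 16.3 = 10.0 mm/day.

C ≈ 10.0 mm/day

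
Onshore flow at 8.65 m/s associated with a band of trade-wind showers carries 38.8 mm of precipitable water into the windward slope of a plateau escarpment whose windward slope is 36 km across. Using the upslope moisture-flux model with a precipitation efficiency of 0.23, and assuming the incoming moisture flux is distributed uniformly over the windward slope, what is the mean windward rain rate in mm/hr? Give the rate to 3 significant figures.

Incoming column moisture flux per unit ridge length: F = V × PW = 8.65 × 38.8 = 335.62 mm·m/s.
Spread over the 36 km slope with efficiency ε = 0.23: R = ε·F/W = 0.23 × 335.62 / 36000 m = 2.144e-03 mm/s.
R = 2.144e-03 × 3600 = 7.72 mm/hr.

R ≈ 7.72 mm/hr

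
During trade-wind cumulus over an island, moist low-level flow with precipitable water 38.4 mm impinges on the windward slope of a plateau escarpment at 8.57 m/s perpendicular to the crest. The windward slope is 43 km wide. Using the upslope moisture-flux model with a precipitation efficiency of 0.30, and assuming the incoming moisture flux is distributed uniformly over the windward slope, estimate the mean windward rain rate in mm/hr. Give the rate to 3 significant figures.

R ≈ 8.27 mm/hr

Incoming column moisture flux per unit ridge length: F = V × PW = 8.57 × 38.4 = 329.088 mm·m/s.
Spread over the 43 km slope with efficiency ε = 0.30: R = ε·F/W = 0.30 × 329.088 / 43000 m = 2.296e-03 mm/s.
R = 2.296e-03 × 3600 = 8.27 mm/hr.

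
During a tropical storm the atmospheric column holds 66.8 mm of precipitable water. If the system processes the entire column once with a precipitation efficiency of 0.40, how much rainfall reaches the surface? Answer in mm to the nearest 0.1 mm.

Rainfall = ε × PW = 0.40 × 66.8 = 26.7 mm.

rainfall ≈ 26.7 mm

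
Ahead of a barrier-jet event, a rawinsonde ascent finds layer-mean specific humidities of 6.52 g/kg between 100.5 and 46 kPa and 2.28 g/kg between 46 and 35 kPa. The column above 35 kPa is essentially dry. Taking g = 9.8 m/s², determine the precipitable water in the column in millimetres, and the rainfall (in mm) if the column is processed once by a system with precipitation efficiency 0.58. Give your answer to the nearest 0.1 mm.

PW ≈ 38.8 mm; rainfall ≈ 22.5 mm

Precipitable water is the column-integrated vapour mass per unit area: PW = (1/g) Σ q̄ Δp, with q in kg/kg and Δp in Pa (1 kg/m² of water = 1 mm).
Layer 100.5–46 kPa: Δp = 545 hPa = 54500 Pa, q̄ = 0.00652 kg/kg → 0.00652 × 54500 / 9.8 = 36.26 mm
Layer 46–35 kPa: Δp = 110 hPa = 11000 Pa, q̄ = 0.00228 kg/kg → 0.00228 × 11000 / 9.8 = 2.56 mm
PW = 36.26 + 2.56 = 38.82 ≈ 38.8 mm.
Rainfall = ε × PW = 0.58 × 38.8 = 22.5 mm.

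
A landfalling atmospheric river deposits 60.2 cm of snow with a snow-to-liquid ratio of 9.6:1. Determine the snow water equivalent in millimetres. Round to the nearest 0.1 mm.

SWE ≈ 62.7 mm

SWE = snow depth / ratio = 60.2 cm / 9.6 = 6.271 cm = 62.7 mm.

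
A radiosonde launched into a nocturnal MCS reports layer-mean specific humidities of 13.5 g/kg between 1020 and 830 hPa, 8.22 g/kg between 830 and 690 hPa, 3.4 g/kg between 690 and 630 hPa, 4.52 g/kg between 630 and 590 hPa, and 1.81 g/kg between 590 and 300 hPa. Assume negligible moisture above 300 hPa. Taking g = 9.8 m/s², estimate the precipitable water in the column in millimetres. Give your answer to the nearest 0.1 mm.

PW ≈ 47.2 mm

Precipitable water is the column-integrated vapour mass per unit area: PW = (1/g) Σ q̄ Δp, with q in kg/kg and Δp in Pa (1 kg/m² of water = 1 mm).
Layer 1020–830 hPa: Δp = 190 hPa = 19000 Pa, q̄ = 0.0135 kg/kg → 0.0135 × 19000 / 9.8 = 26.17 mm
Layer 830–690 hPa: Δp = 140 hPa = 14000 Pa, q̄ = 0.00822 kg/kg → 0.00822 × 14000 / 9.8 = 11.74 mm
Layer 690–630 hPa: Δp = 60 hPa = 6000 Pa, q̄ = 0.0034 kg/kg → 0.0034 × 6000 / 9.8 = 2.08 mm
Layer 630–590 hPa: Δp = 40 hPa = 4000 Pa, q̄ = 0.00452 kg/kg → 0.00452 × 4000 / 9.8 = 1.84 mm
Layer 590–300 hPa: Δp = 290 hPa = 29000 Pa, q̄ = 0.00181 kg/kg → 0.00181 × 29000 / 9.8 = 5.36 mm
PW = 26.17 + 11.74 + 2.08 + 1.84 + 5.36 = 47.19 ≈ 47.2 mm.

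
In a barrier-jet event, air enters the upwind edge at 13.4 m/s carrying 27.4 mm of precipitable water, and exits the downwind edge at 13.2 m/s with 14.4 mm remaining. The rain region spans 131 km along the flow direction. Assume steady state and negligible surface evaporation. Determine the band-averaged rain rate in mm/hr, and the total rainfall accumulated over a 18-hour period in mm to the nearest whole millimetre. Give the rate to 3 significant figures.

Column moisture flux per unit crosswind length is F = V × PW.
Inflow: F_in = 13.4 × 27.4 = 367.16 mm·m/s
Outflow: F_out = 13.2 × 14.4 = 190.08 mm·m/s
Steady-state rate R = (F_in − F_out)/L = (367.16 − 190.08) / 131000 m = 1.352e-03 mm/s.
R = 1.352e-03 × 3600 = 4.87 mm/hr.
Over 18 h: total = 4.87 × 18 = 87.66 ≈ 88 mm.

R ≈ 4.87 mm/hr; total ≈ 88 mm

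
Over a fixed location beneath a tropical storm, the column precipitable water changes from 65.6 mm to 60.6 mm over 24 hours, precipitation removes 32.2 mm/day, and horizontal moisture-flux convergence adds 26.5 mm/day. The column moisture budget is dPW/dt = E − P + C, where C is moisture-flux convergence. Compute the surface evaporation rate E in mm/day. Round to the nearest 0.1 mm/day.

E ≈ 0.7 mm/day

dPW/dt = (60.6 − 65.6) mm / (24/24 day) = -5.000 mm/day.
E = dPW/dt + P − C = (-5.000) + 32.2 − (26.5) = 0.7 mm/day.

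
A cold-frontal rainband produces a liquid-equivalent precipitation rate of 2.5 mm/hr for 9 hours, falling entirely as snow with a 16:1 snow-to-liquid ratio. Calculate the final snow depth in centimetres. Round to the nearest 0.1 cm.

Liquid-equivalent depth = 2.5 × 9 = 22.5 mm.
Snow depth = 22.5 mm × 16 = 360 mm = 36.0 cm.

snow depth ≈ 36.0 cm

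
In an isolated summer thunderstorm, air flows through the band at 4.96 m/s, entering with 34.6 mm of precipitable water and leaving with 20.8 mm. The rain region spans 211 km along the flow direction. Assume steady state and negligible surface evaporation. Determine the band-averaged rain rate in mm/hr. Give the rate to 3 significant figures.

R ≈ 1.17 mm/hr

Column moisture flux per unit crosswind length is F = V × PW.
Inflow: F_in = 4.96 × 34.6 = 171.616 mm·m/s
Outflow: F_out = 4.96 × 20.8 = 103.168 mm·m/s
Steady-state rate R = (F_in − F_out)/L = (171.616 − 103.168) / 211000 m = 3.244e-04 mm/s.
R = 3.244e-04 × 3600 = 1.17 mm/hr.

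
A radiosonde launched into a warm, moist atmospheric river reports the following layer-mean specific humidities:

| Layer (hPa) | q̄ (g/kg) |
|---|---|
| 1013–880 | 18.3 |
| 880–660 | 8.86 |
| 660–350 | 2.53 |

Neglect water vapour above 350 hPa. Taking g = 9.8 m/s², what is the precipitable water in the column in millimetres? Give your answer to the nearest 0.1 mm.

Precipitable water is the column-integrated vapour mass per unit area: PW = (1/g) Σ q̄ Δp, with q in kg/kg and Δp in Pa (1 kg/m² of water = 1 mm).
Layer 1013–880 hPa: Δp = 133 hPa = 13300 Pa, q̄ = 0.0183 kg/kg → 0.0183 × 13300 / 9.8 = 24.84 mm
Layer 880–660 hPa: Δp = 220 hPa = 22000 Pa, q̄ = 0.00886 kg/kg → 0.00886 × 22000 / 9.8 = 19.89 mm
Layer 660–350 hPa: Δp = 310 hPa = 31000 Pa, q̄ = 0.00253 kg/kg → 0.00253 × 31000 / 9.8 = 8.00 mm
PW = 24.84 + 19.89 + 8.00 = 52.73 ≈ 52.7 mm.

PW ≈ 52.7 mm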